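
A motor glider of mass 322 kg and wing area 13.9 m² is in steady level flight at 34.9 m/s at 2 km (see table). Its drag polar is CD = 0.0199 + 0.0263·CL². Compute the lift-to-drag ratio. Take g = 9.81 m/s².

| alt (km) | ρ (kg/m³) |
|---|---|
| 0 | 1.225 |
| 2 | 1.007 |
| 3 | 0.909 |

At 2 km, from the table: ρ = 1.007 kg/m³.
Weight W = mg = 322 × 9.81 = 3158.8 N; in level flight L = W.
Dynamic pressure q = 0.5 × 1.007 × 34.9² = 613.3 Pa.
CL = 2W/(ρv²S) = 2×3158.8/(1.007×34.9²×13.9) = 0.3706.
CD = 0.0199 + 0.0263 × 0.3706² = 0.02351.
L/D = CL/CD = 0.3706 / 0.02351 = 15.8

L/D = 15.8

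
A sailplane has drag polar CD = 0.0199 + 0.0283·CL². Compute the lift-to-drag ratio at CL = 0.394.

L/D = 16.2

CD = 0.0199 + 0.0283 × 0.394² = 0.02429
L/D = CL/CD = 0.394 / 0.02429 = 16.2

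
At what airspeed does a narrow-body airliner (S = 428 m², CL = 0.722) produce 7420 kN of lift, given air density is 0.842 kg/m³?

L = ½ρv²S·CL ⇒ v = √(2L/(ρ·S·CL))
v = √(2 × 7.42×10^6 / (0.842 × 428 × 0.722)) = √57030 = 239 m/s

v = 239 m/s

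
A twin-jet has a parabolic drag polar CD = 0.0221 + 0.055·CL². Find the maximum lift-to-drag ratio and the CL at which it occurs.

For CD = CD0 + K·CL², (L/D)max occurs at CL* = √(CD0/K) and equals 1/(2√(K·CD0)).
(L/D)max = 1/(2√(0.055 × 0.0221)) = 1/(2 × 0.03486) = 14.3
CL* = √(0.0221/0.055) = 0.634

(L/D)max = 14.3, at CL = 0.634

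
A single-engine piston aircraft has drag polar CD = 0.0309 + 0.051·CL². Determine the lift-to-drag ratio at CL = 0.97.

L/D = 12.3

CD = 0.0309 + 0.051 × 0.97² = 0.07889
L/D = CL/CD = 0.97 / 0.07889 = 12.3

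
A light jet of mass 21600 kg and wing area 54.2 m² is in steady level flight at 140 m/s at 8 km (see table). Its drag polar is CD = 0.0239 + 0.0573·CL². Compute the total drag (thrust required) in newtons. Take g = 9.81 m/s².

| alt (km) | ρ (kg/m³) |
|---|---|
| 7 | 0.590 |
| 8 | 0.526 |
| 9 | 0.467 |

D = 15900 N

At 8 km, from the table: ρ = 0.526 kg/m³.
Level flight ⇒ L = W = m·g = 21600 × 9.81 = 2.119×10^5 N.
Dynamic pressure q = 0.5 × 0.526 × 140² = 5155 Pa.
CL = 2W/(ρv²S) = 2×2.119×10^5/(0.526×140²×54.2) = 0.7584.
CD = 0.0239 + 0.0573 × 0.7584² = 0.05686.
D = q·S·CD = 5155 × 54.2 × 0.05686 = 15890 N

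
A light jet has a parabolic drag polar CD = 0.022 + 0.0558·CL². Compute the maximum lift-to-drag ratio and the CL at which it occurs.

(L/D)max = 14.3, at CL = 0.628

For CD = CD0 + K·CL², (L/D)max occurs at CL* = √(CD0/K) and equals 1/(2√(K·CD0)).
(L/D)max = 1/(2√(0.0558 × 0.022)) = 1/(2 × 0.03504) = 14.3
CL* = √(0.022/0.0558) = 0.628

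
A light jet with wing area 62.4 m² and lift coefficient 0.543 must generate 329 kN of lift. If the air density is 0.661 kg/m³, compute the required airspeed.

L = ½ρv²S·CL ⇒ v = √(2L/(ρ·S·CL))
v = √(2 × 3.29×10^5 / (0.661 × 62.4 × 0.543)) = √29380 = 171 m/s

v = 171 m/s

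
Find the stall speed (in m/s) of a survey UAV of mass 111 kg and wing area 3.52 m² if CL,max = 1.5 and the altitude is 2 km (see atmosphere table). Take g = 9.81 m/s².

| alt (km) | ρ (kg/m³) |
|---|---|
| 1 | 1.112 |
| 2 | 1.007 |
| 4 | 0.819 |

V_stall = 20.2 m/s

At 2 km, from the table: ρ = 1.007 kg/m³.
At stall, lift equals weight: L = W = m·g = 111 × 9.81 = 1089 N.
From L = ½ρV²S·CL,max = W: V_stall = √(2W/(ρSCL,max)) = √(2·1089/(1.007·3.52·1.5))
V_stall = √409.6 = 20.2 m/s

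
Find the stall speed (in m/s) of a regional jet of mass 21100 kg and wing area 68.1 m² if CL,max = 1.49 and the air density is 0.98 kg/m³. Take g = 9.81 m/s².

Weight W = mg = 21100 × 9.81 = 2.07×10^5 N.
V_stall = √(2W/(ρ·S·CL,max)) = √(2 × 2.07×10^5 / (0.98 × 68.1 × 1.49))
V_stall = √4163 = 64.5 m/s

V_stall = 64.5 m/s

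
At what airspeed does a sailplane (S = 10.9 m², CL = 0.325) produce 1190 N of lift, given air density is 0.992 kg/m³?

L = ½ρv²S·CL ⇒ v = √(2L/(ρ·S·CL))
v = √(2 × 1190 / (0.992 × 10.9 × 0.325)) = √677.3 = 26 m/s

v = 26 m/s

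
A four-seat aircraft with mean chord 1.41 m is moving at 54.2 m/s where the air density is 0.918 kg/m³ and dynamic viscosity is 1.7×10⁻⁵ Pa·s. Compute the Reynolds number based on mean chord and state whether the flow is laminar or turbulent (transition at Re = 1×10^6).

Re = ρ·v·c/μ = 0.918 × 54.2 × 1.41 / (1.7×10⁻⁵) = 4.13×10^6
Since 4.13×10^6 > 1×10^6, the flow is turbulent.

Re = 4.13×10^6 (turbulent)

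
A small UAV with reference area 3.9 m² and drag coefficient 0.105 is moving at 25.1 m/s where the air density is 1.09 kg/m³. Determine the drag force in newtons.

D = ½ρv²S·CD = ½ × 1.09 × 25.1² × 3.9 × 0.105 = 141 N

D = 141 N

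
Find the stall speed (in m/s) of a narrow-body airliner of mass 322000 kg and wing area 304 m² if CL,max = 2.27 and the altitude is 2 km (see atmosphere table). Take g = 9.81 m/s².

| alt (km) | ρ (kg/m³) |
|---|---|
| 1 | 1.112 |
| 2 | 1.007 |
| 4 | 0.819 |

At 2 km, from the table: ρ = 1.007 kg/m³.
At stall, lift equals weight: L = W = m·g = 322000 × 9.81 = 3.159×10^6 N.
From L = ½ρV²S·CL,max = W: V_stall = √(2W/(ρSCL,max)) = √(2·3.159×10^6/(1.007·304·2.27))
V_stall = √9091 = 95.3 m/s

V_stall = 95.3 m/s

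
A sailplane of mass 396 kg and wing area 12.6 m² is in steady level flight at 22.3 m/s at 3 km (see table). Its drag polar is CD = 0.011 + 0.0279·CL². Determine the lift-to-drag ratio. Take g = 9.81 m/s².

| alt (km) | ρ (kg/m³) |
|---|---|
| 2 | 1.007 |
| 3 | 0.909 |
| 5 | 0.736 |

L/D = 21.7

At 3 km, from the table: ρ = 0.909 kg/m³.
In steady level flight, lift balances weight: W = mg = 396 × 9.81 = 3884.8 N.
Dynamic pressure q = 0.5 × 0.909 × 22.3² = 226 Pa.
CL = 2W/(ρv²S) = 2×3884.8/(0.909×22.3²×12.6) = 1.364.
CD = 0.011 + 0.0279 × 1.364² = 0.06292.
L/D = CL/CD = 1.364 / 0.06292 = 21.7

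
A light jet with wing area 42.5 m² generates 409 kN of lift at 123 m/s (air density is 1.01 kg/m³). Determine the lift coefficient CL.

From L = ½ρv²S·CL, rearranging gives CL = 2L/(ρv²S).
CL = 2 × 4.09×10^5 / (1.01 × 123² × 42.5) = 1.26

CL = 1.26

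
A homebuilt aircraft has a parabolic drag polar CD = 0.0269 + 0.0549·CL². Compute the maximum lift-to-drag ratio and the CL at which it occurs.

(L/D)max = 13, at CL = 0.7

For CD = CD0 + K·CL², (L/D)max occurs at CL* = √(CD0/K) and equals 1/(2√(K·CD0)).
(L/D)max = 1/(2√(0.0549 × 0.0269)) = 1/(2 × 0.03843) = 13
CL* = √(0.0269/0.0549) = 0.7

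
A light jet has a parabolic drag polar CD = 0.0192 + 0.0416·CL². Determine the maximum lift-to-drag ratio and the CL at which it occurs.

For CD = CD0 + K·CL², (L/D)max occurs at CL* = √(CD0/K) and equals 1/(2√(K·CD0)).
(L/D)max = 1/(2√(0.0416 × 0.0192)) = 1/(2 × 0.02826) = 17.7
CL* = √(0.0192/0.0416) = 0.679

(L/D)max = 17.7, at CL = 0.679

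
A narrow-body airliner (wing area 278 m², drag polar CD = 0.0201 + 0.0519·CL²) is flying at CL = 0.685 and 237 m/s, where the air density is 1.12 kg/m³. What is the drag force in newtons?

CD = 0.0201 + 0.0519 × 0.685² = 0.04445
D = ½ρv²S·CD = ½ × 1.12 × 237² × 278 × 0.04445 = 3.89×10^5 N

D = 3.89×10^5 N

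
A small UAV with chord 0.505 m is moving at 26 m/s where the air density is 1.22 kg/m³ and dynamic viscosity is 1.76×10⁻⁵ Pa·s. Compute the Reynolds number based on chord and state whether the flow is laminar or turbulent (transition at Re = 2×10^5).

Re = 9.1×10^5 (turbulent)

Re = ρ·v·c/μ = 1.22 × 26 × 0.505 / (1.76×10⁻⁵) = 9.1×10^5
Since 9.1×10^5 > 2×10^5, the flow is turbulent.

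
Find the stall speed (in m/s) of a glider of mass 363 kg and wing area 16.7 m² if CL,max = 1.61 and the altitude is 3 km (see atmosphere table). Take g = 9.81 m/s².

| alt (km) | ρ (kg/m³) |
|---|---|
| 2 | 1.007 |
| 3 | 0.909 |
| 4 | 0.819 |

At 3 km, from the table: ρ = 0.909 kg/m³.
Weight W = mg = 363 × 9.81 = 3561 N.
V_stall = √(2W/(ρ·S·CL,max)) = √(2 × 3561 / (0.909 × 16.7 × 1.61))
V_stall = √291.4 = 17.1 m/s

V_stall = 17.1 m/s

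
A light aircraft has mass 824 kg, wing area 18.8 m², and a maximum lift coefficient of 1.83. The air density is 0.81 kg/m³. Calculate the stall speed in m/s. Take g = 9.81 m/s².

V_stall = 24.1 m/s

At stall, lift equals weight: L = W = m·g = 824 × 9.81 = 8083 N.
From L = ½ρV²S·CL,max = W: V_stall = √(2W/(ρSCL,max)) = √(2·8083/(0.81·18.8·1.83))
V_stall = √580.1 = 24.1 m/s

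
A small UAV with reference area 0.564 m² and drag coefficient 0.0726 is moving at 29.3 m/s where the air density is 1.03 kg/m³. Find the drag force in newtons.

Dynamic pressure q = ½ρv² = ½ × 1.03 × 29.3² = 442.1 Pa.
D = q·S·CD = 442.1 × 0.564 × 0.0726 = 18.1 N

D = 18.1 N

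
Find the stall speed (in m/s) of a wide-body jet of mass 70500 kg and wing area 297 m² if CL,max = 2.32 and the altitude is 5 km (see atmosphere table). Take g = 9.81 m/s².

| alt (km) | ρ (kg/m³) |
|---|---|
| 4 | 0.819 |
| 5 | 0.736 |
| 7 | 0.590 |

At 5 km, from the table: ρ = 0.736 kg/m³.
Weight W = mg = 70500 × 9.81 = 6.916×10^5 N.
From L = ½ρV²S·CL,max = W: V_stall = √(2W/(ρSCL,max)) = √(2·6.916×10^5/(0.736·297·2.32))
V_stall = √2728 = 52.2 m/s

V_stall = 52.2 m/s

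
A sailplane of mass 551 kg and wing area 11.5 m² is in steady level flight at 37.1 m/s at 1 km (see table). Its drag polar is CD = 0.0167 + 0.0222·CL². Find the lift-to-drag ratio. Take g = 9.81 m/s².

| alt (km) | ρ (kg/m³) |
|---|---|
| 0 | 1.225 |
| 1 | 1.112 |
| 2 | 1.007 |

At 1 km, from the table: ρ = 1.112 kg/m³.
Level flight ⇒ L = W = m·g = 551 × 9.81 = 5405.3 N.
q = ½ρv² = ½ × 1.112 × 37.1² = 765.3 Pa.
CL = 2W/(ρv²S) = 2×5405.3/(1.112×37.1²×11.5) = 0.6142.
CD = 0.0167 + 0.0222 × 0.6142² = 0.02507.
L/D = CL/CD = 0.6142 / 0.02507 = 24.5

L/D = 24.5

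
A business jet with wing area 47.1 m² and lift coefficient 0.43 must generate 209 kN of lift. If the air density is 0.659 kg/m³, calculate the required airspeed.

v = 177 m/s

L = ½ρv²S·CL ⇒ v = √(2L/(ρ·S·CL))
v = √(2 × 2.09×10^5 / (0.659 × 47.1 × 0.43)) = √31320 = 177 m/s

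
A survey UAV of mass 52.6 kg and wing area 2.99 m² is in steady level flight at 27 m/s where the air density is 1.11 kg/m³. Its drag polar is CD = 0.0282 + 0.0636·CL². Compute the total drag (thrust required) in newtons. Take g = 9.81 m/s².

Level flight ⇒ L = W = m·g = 52.6 × 9.81 = 516.01 N.
Dynamic pressure q = 0.5 × 1.11 × 27² = 404.6 Pa.
Required CL = L/(qS) = 516.01/(404.6·2.99) = 0.4265.
CD = 0.0282 + 0.0636 × 0.4265² = 0.03977.
D = q·S·CD = 404.6 × 2.99 × 0.03977 = 48.11 N

D = 48.1 N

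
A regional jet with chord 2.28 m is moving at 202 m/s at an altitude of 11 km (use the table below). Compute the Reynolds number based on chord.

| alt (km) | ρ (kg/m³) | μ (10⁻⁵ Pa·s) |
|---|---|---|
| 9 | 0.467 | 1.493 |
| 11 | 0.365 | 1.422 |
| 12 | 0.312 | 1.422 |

At 11 km, from the table: ρ = 0.365 kg/m³, μ = 1.422×10⁻⁵ Pa·s.
Re = ρ·v·c/μ = 0.365 × 202 × 2.28 / (1.422×10⁻⁵) = 1.18×10^7

Re = 1.18×10^7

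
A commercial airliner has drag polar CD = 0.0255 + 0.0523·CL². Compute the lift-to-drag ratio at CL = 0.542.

L/D = 13.3

CD = 0.0255 + 0.0523 × 0.542² = 0.04086
L/D = CL/CD = 0.542 / 0.04086 = 13.3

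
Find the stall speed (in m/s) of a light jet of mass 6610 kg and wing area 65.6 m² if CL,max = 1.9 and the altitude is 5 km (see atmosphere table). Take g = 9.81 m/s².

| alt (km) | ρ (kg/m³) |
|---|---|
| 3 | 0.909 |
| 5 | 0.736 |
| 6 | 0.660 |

V_stall = 37.6 m/s

At 5 km, from the table: ρ = 0.736 kg/m³.
At stall, lift equals weight: L = W = m·g = 6610 × 9.81 = 64840 N.
V_stall = √(2W/(ρ·S·CL,max)) = √(2 × 64840 / (0.736 × 65.6 × 1.9))
V_stall = √1414 = 37.6 m/s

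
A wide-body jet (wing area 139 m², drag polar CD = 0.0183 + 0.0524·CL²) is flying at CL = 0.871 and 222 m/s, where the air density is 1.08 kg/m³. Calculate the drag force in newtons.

D = 2.15×10^5 N

CD = 0.0183 + 0.0524 × 0.871² = 0.05805
D = ½ρv²S·CD = ½ × 1.08 × 222² × 139 × 0.05805 = 2.15×10^5 N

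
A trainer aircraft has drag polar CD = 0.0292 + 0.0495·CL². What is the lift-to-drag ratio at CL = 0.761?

L/D = 13.2

CD = 0.0292 + 0.0495 × 0.761² = 0.05787
L/D = CL/CD = 0.761 / 0.05787 = 13.2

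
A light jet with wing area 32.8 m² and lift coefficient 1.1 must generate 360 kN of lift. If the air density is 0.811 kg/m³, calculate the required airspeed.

v = 157 m/s

L = ½ρv²S·CL ⇒ v = √(2L/(ρ·S·CL))
v = √(2 × 3.6×10^5 / (0.811 × 32.8 × 1.1)) = √24610 = 157 m/s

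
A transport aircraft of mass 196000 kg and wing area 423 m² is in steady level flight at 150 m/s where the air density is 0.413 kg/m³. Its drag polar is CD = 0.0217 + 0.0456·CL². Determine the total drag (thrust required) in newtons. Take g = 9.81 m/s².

D = 1.28×10^5 N

Weight W = mg = 196000 × 9.81 = 1.9228×10^6 N; in level flight L = W.
Dynamic pressure q = 0.5 × 0.413 × 150² = 4646 Pa.
CL = 2W/(ρv²S) = 2×1.9228×10^6/(0.413×150²×423) = 0.9783.
CD = 0.0217 + 0.0456 × 0.9783² = 0.06534.
D = q·S·CD = 4646 × 423 × 0.06534 = 1.284×10^5 N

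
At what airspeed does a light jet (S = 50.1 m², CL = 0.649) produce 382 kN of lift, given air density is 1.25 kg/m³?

v = 137 m/s

L = ½ρv²S·CL ⇒ v = √(2L/(ρ·S·CL))
v = √(2 × 3.82×10^5 / (1.25 × 50.1 × 0.649)) = √18800 = 137 m/s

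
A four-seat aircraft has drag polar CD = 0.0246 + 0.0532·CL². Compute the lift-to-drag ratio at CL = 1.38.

CD = 0.0246 + 0.0532 × 1.38² = 0.1259
L/D = CL/CD = 1.38 / 0.1259 = 11

L/D = 11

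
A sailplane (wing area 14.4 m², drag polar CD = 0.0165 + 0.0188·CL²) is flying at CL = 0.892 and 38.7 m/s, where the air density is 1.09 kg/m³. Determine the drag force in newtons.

D = 370 N

CD = 0.0165 + 0.0188 × 0.892² = 0.03146
D = ½ρv²S·CD = ½ × 1.09 × 38.7² × 14.4 × 0.03146 = 370 N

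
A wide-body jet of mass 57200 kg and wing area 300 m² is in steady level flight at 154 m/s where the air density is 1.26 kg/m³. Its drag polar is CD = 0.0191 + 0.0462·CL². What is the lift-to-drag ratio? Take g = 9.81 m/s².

L/D = 6.31

In steady level flight, lift balances weight: W = mg = 57200 × 9.81 = 5.6113×10^5 N.
Dynamic pressure q = 0.5 × 1.26 × 154² = 14940 Pa.
CL = 2W/(ρv²S) = 2×5.6113×10^5/(1.26×154²×300) = 0.1252.
CD = 0.0191 + 0.0462 × 0.1252² = 0.01982.
L/D = CL/CD = 0.1252 / 0.01982 = 6.31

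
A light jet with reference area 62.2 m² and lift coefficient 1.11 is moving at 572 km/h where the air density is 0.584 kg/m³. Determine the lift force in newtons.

Convert speed: v = 572 km/h ÷ 3.6 = 158.9 m/s.
Dynamic pressure q = ½ρv² = ½ × 0.584 × 158.9² = 7372 Pa.
L = q·S·CL = 7372 × 62.2 × 1.11 = 5.09×10^5 N ≈ 509 kN

L = 5.09×10^5 N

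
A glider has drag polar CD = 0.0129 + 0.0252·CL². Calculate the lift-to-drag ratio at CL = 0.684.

CD = 0.0129 + 0.0252 × 0.684² = 0.02469
L/D = CL/CD = 0.684 / 0.02469 = 27.7

L/D = 27.7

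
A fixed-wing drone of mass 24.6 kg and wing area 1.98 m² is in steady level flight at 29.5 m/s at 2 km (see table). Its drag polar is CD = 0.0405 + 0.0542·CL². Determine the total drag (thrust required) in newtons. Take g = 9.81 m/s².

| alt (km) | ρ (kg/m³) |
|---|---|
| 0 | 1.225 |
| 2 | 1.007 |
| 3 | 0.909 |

At 2 km, from the table: ρ = 1.007 kg/m³.
In steady level flight, lift balances weight: W = mg = 24.6 × 9.81 = 241.33 N.
Dynamic pressure q = 0.5 × 1.007 × 29.5² = 438.2 Pa.
CL = W/(q·S) = 241.33 / (438.2 × 1.98) = 0.2782.
CD = 0.0405 + 0.0542 × 0.2782² = 0.04469.
D = q·S·CD = 438.2 × 1.98 × 0.04469 = 38.78 N

D = 38.8 N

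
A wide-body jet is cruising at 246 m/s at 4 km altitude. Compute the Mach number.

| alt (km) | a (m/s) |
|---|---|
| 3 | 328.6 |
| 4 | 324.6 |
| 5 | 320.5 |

At 4 km, from the table: a = 324.6 m/s.
M = v/a = 246 / 324.6 = 0.758

M = 0.758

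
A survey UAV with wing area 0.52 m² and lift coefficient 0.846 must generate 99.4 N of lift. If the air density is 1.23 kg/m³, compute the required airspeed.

v = 19.2 m/s

L = ½ρv²S·CL ⇒ v = √(2L/(ρ·S·CL))
v = √(2 × 99.4 / (1.23 × 0.52 × 0.846)) = √367.4 = 19.2 m/s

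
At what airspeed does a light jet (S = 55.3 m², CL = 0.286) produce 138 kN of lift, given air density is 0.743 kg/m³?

v = 153 m/s

L = ½ρv²S·CL ⇒ v = √(2L/(ρ·S·CL))
v = √(2 × 1.38×10^5 / (0.743 × 55.3 × 0.286)) = √23490 = 153 m/s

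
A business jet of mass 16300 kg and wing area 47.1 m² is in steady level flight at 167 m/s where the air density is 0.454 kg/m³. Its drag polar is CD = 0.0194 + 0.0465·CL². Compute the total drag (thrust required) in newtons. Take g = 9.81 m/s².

D = 9770 N

Weight W = mg = 16300 × 9.81 = 1.599×10^5 N; in level flight L = W.
Dynamic pressure q = 0.5 × 0.454 × 167² = 6331 Pa.
Required CL = L/(qS) = 1.599×10^5/(6331·47.1) = 0.5363.
CD = 0.0194 + 0.0465 × 0.5363² = 0.03277.
D = q·S·CD = 6331 × 47.1 × 0.03277 = 9772 N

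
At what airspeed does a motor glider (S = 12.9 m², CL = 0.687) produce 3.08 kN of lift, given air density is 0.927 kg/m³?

L = ½ρv²S·CL ⇒ v = √(2L/(ρ·S·CL))
v = √(2 × 3080 / (0.927 × 12.9 × 0.687)) = √749.8 = 27.4 m/s

v = 27.4 m/s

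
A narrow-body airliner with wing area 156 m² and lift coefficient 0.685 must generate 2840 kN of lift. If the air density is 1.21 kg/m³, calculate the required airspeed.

v = 210 m/s

L = ½ρv²S·CL ⇒ v = √(2L/(ρ·S·CL))
v = √(2 × 2.84×10^6 / (1.21 × 156 × 0.685)) = √43930 = 210 m/s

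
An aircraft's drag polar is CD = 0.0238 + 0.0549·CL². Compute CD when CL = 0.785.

CD = 0.0238 + 0.0549 × 0.785² = 0.0238 + 0.03383 = 0.0576

CD = 0.0576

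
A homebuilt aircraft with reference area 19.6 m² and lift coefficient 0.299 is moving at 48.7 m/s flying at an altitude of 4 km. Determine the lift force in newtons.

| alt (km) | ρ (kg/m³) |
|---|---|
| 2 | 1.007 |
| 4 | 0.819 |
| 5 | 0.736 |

L = 5690 N

At 4 km, from the table: ρ = 0.819 kg/m³.
L = ½ρv²S·CL = ½ × 0.819 × 48.7² × 19.6 × 0.299 = 5690 N ≈ 5.69 kN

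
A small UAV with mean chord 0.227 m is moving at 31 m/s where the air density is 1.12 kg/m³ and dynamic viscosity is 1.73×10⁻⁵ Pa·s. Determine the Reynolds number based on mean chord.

Re = 4.56×10^5

Re = ρ·v·c/μ = 1.12 × 31 × 0.227 / (1.73×10⁻⁵) = 4.56×10^5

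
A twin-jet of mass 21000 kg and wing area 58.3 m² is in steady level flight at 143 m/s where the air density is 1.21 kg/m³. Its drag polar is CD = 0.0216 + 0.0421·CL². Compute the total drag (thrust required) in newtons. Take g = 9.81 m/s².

D = 18100 N

In steady level flight, lift balances weight: W = mg = 21000 × 9.81 = 2.0601×10^5 N.
q = ½ρv² = ½ × 1.21 × 143² = 12370 Pa.
CL = W/(q·S) = 2.0601×10^5 / (12370 × 58.3) = 0.2856.
CD = 0.0216 + 0.0421 × 0.2856² = 0.02503.
D = q·S·CD = 12370 × 58.3 × 0.02503 = 18060 N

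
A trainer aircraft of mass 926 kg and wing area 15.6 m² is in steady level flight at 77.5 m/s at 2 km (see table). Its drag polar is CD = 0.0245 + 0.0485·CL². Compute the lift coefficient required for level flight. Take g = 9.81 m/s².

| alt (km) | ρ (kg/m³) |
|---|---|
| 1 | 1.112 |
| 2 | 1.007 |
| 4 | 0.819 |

CL = 0.193

At 2 km, from the table: ρ = 1.007 kg/m³.
Level flight ⇒ L = W = m·g = 926 × 9.81 = 9084.1 N.
Dynamic pressure q = 0.5 × 1.007 × 77.5² = 3024 Pa.
CL = W/(q·S) = 9084.1 / (3024 × 15.6) = 0.1926.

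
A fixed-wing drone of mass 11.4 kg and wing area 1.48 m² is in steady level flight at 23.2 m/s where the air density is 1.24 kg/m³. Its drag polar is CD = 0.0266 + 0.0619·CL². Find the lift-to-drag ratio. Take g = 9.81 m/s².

L/D = 7.61

Weight W = mg = 11.4 × 9.81 = 111.83 N; in level flight L = W.
Dynamic pressure q = 0.5 × 1.24 × 23.2² = 333.7 Pa.
Required CL = L/(qS) = 111.83/(333.7·1.48) = 0.2264.
CD = 0.0266 + 0.0619 × 0.2264² = 0.02977.
L/D = CL/CD = 0.2264 / 0.02977 = 7.61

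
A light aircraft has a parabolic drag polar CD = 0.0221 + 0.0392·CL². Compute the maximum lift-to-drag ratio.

(L/D)max = 17

For CD = CD0 + K·CL², (L/D)max occurs at CL* = √(CD0/K) and equals 1/(2√(K·CD0)).
(L/D)max = 1/(2√(0.0392 × 0.0221)) = 1/(2 × 0.02943) = 17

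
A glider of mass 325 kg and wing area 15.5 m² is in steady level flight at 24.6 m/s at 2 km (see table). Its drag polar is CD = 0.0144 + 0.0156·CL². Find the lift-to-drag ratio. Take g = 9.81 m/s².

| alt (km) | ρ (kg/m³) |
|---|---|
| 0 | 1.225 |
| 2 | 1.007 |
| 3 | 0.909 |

At 2 km, from the table: ρ = 1.007 kg/m³.
In steady level flight, lift balances weight: W = mg = 325 × 9.81 = 3188.2 N.
Dynamic pressure q = 0.5 × 1.007 × 24.6² = 304.7 Pa.
CL = 2W/(ρv²S) = 2×3188.2/(1.007×24.6²×15.5) = 0.6751.
CD = 0.0144 + 0.0156 × 0.6751² = 0.02151.
L/D = CL/CD = 0.6751 / 0.02151 = 31.4

L/D = 31.4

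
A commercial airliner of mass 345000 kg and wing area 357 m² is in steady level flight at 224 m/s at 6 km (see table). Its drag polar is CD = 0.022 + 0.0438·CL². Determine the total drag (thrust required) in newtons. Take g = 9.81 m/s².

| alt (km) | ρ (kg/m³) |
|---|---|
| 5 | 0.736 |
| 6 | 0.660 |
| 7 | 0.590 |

D = 2.15×10^5 N

At 6 km, from the table: ρ = 0.660 kg/m³.
In steady level flight, lift balances weight: W = mg = 345000 × 9.81 = 3.3844×10^6 N.
q = ½ρv² = ½ × 0.66 × 224² = 16560 Pa.
CL = W/(q·S) = 3.3844×10^6 / (16560 × 357) = 0.5725.
CD = 0.022 + 0.0438 × 0.5725² = 0.03636.
D = q·S·CD = 16560 × 357 × 0.03636 = 2.149×10^5 N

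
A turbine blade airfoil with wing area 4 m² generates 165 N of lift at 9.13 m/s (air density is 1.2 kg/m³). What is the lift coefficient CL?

From L = ½ρv²S·CL, rearranging gives CL = 2L/(ρv²S).
CL = 2 × 165 / (1.2 × 9.13² × 4) = 0.825

CL = 0.825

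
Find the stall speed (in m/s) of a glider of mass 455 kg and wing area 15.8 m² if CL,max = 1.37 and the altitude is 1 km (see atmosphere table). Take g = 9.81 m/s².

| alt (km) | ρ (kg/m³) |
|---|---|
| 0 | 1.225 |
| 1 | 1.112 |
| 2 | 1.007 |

V_stall = 19.3 m/s

At 1 km, from the table: ρ = 1.112 kg/m³.
Stall occurs when L = W at CL,max. W = mg = 455 × 9.81 = 4464 N.
V_stall = √(2W/(ρ·S·CL,max)) = √(2 × 4464 / (1.112 × 15.8 × 1.37))
V_stall = √370.9 = 19.3 m/s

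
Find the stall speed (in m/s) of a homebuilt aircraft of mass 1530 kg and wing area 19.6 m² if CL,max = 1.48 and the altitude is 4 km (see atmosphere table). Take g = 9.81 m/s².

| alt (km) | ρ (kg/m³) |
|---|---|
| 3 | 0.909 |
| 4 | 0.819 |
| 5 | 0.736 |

At 4 km, from the table: ρ = 0.819 kg/m³.
Weight W = mg = 1530 × 9.81 = 15010 N.
V_stall = √(2W/(ρ·S·CL,max)) = √(2 × 15010 / (0.819 × 19.6 × 1.48))
V_stall = √1264 = 35.5 m/s

V_stall = 35.5 m/s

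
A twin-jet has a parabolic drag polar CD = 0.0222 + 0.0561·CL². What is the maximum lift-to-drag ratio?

(L/D)max = 14.2

For CD = CD0 + K·CL², (L/D)max occurs at CL* = √(CD0/K) and equals 1/(2√(K·CD0)).
(L/D)max = 1/(2√(0.0561 × 0.0222)) = 1/(2 × 0.03529) = 14.2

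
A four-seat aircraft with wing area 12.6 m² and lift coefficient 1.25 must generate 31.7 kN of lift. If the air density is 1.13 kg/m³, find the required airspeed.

L = ½ρv²S·CL ⇒ v = √(2L/(ρ·S·CL))
v = √(2 × 31700 / (1.13 × 12.6 × 1.25)) = √3562 = 59.7 m/s

v = 59.7 m/s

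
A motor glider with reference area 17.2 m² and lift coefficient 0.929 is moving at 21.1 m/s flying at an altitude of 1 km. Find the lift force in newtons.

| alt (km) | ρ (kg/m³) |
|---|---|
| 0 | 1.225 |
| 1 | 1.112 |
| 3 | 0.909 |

L = 3960 N

At 1 km, from the table: ρ = 1.112 kg/m³.
L = ½ρv²S·CL = ½ × 1.112 × 21.1² × 17.2 × 0.929 = 3960 N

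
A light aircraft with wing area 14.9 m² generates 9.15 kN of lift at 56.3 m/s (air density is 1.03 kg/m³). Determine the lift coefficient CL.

CL = 0.376

From L = ½ρv²S·CL, rearranging gives CL = 2L/(ρv²S).
CL = 2 × 9150 / (1.03 × 56.3² × 14.9) = 0.376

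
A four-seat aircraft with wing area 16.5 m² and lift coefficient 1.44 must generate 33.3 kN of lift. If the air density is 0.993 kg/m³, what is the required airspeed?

L = ½ρv²S·CL ⇒ v = √(2L/(ρ·S·CL))
v = √(2 × 33300 / (0.993 × 16.5 × 1.44)) = √2823 = 53.1 m/s

v = 53.1 m/s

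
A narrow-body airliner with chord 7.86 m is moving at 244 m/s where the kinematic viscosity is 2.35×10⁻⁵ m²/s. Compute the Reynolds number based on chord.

Re = v·c/ν = 244 × 7.86 / (2.35×10⁻⁵) = 8.16×10^7

Re = 8.16×10^7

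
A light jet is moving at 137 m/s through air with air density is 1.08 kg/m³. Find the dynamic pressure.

q = ½ρv² = ½ × 1.08 × 137² = 10100 Pa

q = 10100 Pa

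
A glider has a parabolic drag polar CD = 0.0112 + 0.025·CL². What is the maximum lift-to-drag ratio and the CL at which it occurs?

For CD = CD0 + K·CL², (L/D)max occurs at CL* = √(CD0/K) and equals 1/(2√(K·CD0)).
(L/D)max = 1/(2√(0.025 × 0.0112)) = 1/(2 × 0.01673) = 29.9
CL* = √(0.0112/0.025) = 0.669

(L/D)max = 29.9, at CL = 0.669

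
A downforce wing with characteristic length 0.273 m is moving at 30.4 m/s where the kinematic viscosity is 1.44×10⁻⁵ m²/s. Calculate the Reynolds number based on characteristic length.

Re = 5.76×10^5

Re = v·c/ν = 30.4 × 0.273 / (1.44×10⁻⁵) = 5.76×10^5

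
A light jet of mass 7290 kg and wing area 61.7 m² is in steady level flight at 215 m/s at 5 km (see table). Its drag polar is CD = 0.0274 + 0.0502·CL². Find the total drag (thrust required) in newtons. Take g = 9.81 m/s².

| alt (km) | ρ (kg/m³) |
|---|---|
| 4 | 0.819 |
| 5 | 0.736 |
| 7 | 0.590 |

At 5 km, from the table: ρ = 0.736 kg/m³.
In steady level flight, lift balances weight: W = mg = 7290 × 9.81 = 71515 N.
q = ½ρv² = ½ × 0.736 × 215² = 17010 Pa.
CL = W/(q·S) = 71515 / (17010 × 61.7) = 0.06814.
CD = 0.0274 + 0.0502 × 0.06814² = 0.02763.
D = q·S·CD = 17010 × 61.7 × 0.02763 = 29000 N

D = 29000 N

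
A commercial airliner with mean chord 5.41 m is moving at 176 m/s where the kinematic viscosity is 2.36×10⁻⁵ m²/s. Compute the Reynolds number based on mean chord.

Re = 4.03×10^7

Re = v·c/ν = 176 × 5.41 / (2.36×10⁻⁵) = 4.03×10^7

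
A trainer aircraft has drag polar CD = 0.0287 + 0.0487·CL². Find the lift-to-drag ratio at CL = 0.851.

CD = 0.0287 + 0.0487 × 0.851² = 0.06397
L/D = CL/CD = 0.851 / 0.06397 = 13.3

L/D = 13.3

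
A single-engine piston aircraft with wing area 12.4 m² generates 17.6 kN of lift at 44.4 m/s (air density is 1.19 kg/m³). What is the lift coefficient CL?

From L = ½ρv²S·CL, rearranging gives CL = 2L/(ρv²S).
CL = 2 × 17600 / (1.19 × 44.4² × 12.4) = 1.21

CL = 1.21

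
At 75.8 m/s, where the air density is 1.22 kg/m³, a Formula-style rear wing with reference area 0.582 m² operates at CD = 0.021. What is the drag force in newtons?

Dynamic pressure q = ½ρv² = ½ × 1.22 × 75.8² = 3505 Pa.
D = q·S·CD = 3505 × 0.582 × 0.021 = 42.8 N

D = 42.8 N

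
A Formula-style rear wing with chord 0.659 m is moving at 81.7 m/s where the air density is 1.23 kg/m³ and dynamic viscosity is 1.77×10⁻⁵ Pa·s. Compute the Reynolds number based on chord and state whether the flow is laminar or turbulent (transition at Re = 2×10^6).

Re = 3.74×10^6 (turbulent)

Re = ρ·v·c/μ = 1.23 × 81.7 × 0.659 / (1.77×10⁻⁵) = 3.74×10^6
Since 3.74×10^6 > 2×10^6, the flow is turbulent.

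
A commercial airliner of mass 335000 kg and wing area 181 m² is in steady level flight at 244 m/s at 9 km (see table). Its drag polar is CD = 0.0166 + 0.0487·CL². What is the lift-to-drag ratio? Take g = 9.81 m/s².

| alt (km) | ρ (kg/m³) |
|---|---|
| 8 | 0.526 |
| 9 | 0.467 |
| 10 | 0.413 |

At 9 km, from the table: ρ = 0.467 kg/m³.
Level flight ⇒ L = W = m·g = 335000 × 9.81 = 3.2864×10^6 N.
Dynamic pressure q = 0.5 × 0.467 × 244² = 13900 Pa.
CL = W/(q·S) = 3.2864×10^6 / (13900 × 181) = 1.306.
CD = 0.0166 + 0.0487 × 1.306² = 0.09967.
L/D = CL/CD = 1.306 / 0.09967 = 13.1

L/D = 13.1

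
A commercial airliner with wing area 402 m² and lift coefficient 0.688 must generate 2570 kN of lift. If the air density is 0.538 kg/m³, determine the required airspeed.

L = ½ρv²S·CL ⇒ v = √(2L/(ρ·S·CL))
v = √(2 × 2.57×10^6 / (0.538 × 402 × 0.688)) = √34540 = 186 m/s

v = 186 m/s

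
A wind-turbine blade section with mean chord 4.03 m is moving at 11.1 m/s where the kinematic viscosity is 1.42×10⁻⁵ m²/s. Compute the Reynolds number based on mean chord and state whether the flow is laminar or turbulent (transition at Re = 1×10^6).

Re = 3.15×10^6 (turbulent)

Re = v·c/ν = 11.1 × 4.03 / (1.42×10⁻⁵) = 3.15×10^6
Since 3.15×10^6 > 1×10^6, the flow is turbulent.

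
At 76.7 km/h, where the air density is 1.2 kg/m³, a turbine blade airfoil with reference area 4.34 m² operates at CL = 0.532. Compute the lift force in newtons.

Convert speed: v = 76.7 km/h ÷ 3.6 = 21.31 m/s.
Dynamic pressure q = ½ρv² = ½ × 1.2 × 21.31² = 272.4 Pa.
L = q·S·CL = 272.4 × 4.34 × 0.532 = 629 N

L = 629 N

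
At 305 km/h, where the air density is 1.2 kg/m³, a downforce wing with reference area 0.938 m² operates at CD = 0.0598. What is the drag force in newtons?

D = 242 N

Convert speed: v = 305 km/h ÷ 3.6 = 84.72 m/s.
Dynamic pressure q = ½ρv² = ½ × 1.2 × 84.72² = 4307 Pa.
D = q·S·CD = 4307 × 0.938 × 0.0598 = 242 N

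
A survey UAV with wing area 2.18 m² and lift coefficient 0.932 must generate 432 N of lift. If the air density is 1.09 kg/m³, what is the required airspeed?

v = 19.8 m/s

L = ½ρv²S·CL ⇒ v = √(2L/(ρ·S·CL))
v = √(2 × 432 / (1.09 × 2.18 × 0.932)) = √390.1 = 19.8 m/s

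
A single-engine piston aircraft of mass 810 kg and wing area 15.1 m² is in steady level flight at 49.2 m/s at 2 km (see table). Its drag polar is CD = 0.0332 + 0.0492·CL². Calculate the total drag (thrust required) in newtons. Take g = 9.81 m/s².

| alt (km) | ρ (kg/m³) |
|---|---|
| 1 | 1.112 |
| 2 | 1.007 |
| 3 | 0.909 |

At 2 km, from the table: ρ = 1.007 kg/m³.
Level flight ⇒ L = W = m·g = 810 × 9.81 = 7946.1 N.
q = ½ρv² = ½ × 1.007 × 49.2² = 1219 Pa.
CL = W/(q·S) = 7946.1 / (1219 × 15.1) = 0.4318.
CD = 0.0332 + 0.0492 × 0.4318² = 0.04237.
D = q·S·CD = 1219 × 15.1 × 0.04237 = 779.8 N

D = 780 N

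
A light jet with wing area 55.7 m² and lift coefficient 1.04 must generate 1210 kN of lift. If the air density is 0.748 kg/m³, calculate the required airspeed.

L = ½ρv²S·CL ⇒ v = √(2L/(ρ·S·CL))
v = √(2 × 1.21×10^6 / (0.748 × 55.7 × 1.04)) = √55850 = 236 m/s

v = 236 m/s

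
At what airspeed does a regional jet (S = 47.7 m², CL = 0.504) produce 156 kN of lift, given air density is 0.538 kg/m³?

L = ½ρv²S·CL ⇒ v = √(2L/(ρ·S·CL))
v = √(2 × 1.56×10^5 / (0.538 × 47.7 × 0.504)) = √24120 = 155 m/s

v = 155 m/s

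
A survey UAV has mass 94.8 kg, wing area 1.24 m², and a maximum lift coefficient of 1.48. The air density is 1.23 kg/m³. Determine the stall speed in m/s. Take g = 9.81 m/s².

V_stall = 28.7 m/s

At stall, lift equals weight: L = W = m·g = 94.8 × 9.81 = 930 N.
V_stall = √(2W/(ρ·S·CL,max)) = √(2 × 930 / (1.23 × 1.24 × 1.48))
V_stall = √824 = 28.7 m/s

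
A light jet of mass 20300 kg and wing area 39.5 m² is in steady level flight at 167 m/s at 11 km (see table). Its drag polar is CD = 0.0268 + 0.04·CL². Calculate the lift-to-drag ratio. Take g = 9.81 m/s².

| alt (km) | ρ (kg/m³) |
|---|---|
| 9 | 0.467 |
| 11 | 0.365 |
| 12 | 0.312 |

L/D = 15

At 11 km, from the table: ρ = 0.365 kg/m³.
In steady level flight, lift balances weight: W = mg = 20300 × 9.81 = 1.9914×10^5 N.
q = ½ρv² = ½ × 0.365 × 167² = 5090 Pa.
CL = 2W/(ρv²S) = 2×1.9914×10^5/(0.365×167²×39.5) = 0.9905.
CD = 0.0268 + 0.04 × 0.9905² = 0.06605.
L/D = CL/CD = 0.9905 / 0.06605 = 15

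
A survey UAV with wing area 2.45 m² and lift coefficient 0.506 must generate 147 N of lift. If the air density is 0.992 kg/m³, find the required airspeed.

v = 15.5 m/s

L = ½ρv²S·CL ⇒ v = √(2L/(ρ·S·CL))
v = √(2 × 147 / (0.992 × 2.45 × 0.506)) = √239.1 = 15.5 m/s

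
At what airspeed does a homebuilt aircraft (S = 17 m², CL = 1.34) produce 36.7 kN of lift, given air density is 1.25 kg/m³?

L = ½ρv²S·CL ⇒ v = √(2L/(ρ·S·CL))
v = √(2 × 36700 / (1.25 × 17 × 1.34)) = √2578 = 50.8 m/s

v = 50.8 m/s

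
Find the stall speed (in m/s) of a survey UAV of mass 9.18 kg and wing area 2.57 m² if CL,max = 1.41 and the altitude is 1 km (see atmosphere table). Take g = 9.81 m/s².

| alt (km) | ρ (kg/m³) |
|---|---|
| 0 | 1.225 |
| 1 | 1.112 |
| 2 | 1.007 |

V_stall = 6.69 m/s

At 1 km, from the table: ρ = 1.112 kg/m³.
At stall, lift equals weight: L = W = m·g = 9.18 × 9.81 = 90.06 N.
From L = ½ρV²S·CL,max = W: V_stall = √(2W/(ρSCL,max)) = √(2·90.06/(1.112·2.57·1.41))
V_stall = √44.7 = 6.69 m/s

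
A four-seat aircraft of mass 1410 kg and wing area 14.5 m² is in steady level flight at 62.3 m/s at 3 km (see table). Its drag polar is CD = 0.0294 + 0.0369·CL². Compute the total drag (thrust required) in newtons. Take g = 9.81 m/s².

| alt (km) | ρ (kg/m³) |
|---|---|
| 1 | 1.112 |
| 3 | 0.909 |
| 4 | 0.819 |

D = 1030 N

At 3 km, from the table: ρ = 0.909 kg/m³.
In steady level flight, lift balances weight: W = mg = 1410 × 9.81 = 13832 N.
q = ½ρv² = ½ × 0.909 × 62.3² = 1764 Pa.
CL = 2W/(ρv²S) = 2×13832/(0.909×62.3²×14.5) = 0.5408.
CD = 0.0294 + 0.0369 × 0.5408² = 0.04019.
D = q·S·CD = 1764 × 14.5 × 0.04019 = 1028 N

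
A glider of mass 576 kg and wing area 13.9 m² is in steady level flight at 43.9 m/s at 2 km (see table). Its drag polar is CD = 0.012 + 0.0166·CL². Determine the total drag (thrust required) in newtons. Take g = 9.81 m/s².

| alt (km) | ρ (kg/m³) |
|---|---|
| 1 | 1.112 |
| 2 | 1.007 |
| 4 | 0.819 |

At 2 km, from the table: ρ = 1.007 kg/m³.
In steady level flight, lift balances weight: W = mg = 576 × 9.81 = 5650.6 N.
Dynamic pressure q = 0.5 × 1.007 × 43.9² = 970.4 Pa.
CL = 2W/(ρv²S) = 2×5650.6/(1.007×43.9²×13.9) = 0.4189.
CD = 0.012 + 0.0166 × 0.4189² = 0.01491.
D = q·S·CD = 970.4 × 13.9 × 0.01491 = 201.2 N

D = 201 N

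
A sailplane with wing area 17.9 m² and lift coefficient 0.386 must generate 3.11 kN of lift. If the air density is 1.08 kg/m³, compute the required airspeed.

L = ½ρv²S·CL ⇒ v = √(2L/(ρ·S·CL))
v = √(2 × 3110 / (1.08 × 17.9 × 0.386)) = √833.5 = 28.9 m/s

v = 28.9 m/s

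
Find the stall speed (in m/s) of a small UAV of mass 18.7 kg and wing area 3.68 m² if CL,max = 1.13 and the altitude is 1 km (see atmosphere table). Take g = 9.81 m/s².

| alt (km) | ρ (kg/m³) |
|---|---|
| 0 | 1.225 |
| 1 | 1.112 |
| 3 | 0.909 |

At 1 km, from the table: ρ = 1.112 kg/m³.
Weight W = mg = 18.7 × 9.81 = 183.4 N.
V_stall = √(2W/(ρ·S·CL,max)) = √(2 × 183.4 / (1.112 × 3.68 × 1.13))
V_stall = √79.34 = 8.91 m/s

V_stall = 8.91 m/s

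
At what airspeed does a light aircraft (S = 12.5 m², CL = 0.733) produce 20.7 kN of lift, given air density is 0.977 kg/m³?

L = ½ρv²S·CL ⇒ v = √(2L/(ρ·S·CL))
v = √(2 × 20700 / (0.977 × 12.5 × 0.733)) = √4625 = 68 m/s

v = 68 m/s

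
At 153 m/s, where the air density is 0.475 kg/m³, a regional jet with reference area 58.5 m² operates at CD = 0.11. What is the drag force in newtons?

Dynamic pressure q = ½ρv² = ½ × 0.475 × 153² = 5560 Pa.
D = q·S·CD = 5560 × 58.5 × 0.11 = 35800 N ≈ 35.8 kN

D = 35800 N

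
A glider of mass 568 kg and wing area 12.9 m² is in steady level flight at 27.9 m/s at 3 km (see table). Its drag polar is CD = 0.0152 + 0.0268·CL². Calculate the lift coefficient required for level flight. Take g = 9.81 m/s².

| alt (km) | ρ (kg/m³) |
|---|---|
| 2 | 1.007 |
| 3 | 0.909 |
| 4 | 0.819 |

At 3 km, from the table: ρ = 0.909 kg/m³.
Level flight ⇒ L = W = m·g = 568 × 9.81 = 5572.1 N.
Dynamic pressure q = 0.5 × 0.909 × 27.9² = 353.8 Pa.
CL = W/(q·S) = 5572.1 / (353.8 × 12.9) = 1.221.

CL = 1.22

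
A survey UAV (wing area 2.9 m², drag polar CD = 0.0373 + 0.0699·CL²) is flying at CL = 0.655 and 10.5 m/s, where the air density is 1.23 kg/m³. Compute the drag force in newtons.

CD = 0.0373 + 0.0699 × 0.655² = 0.06729
D = ½ρv²S·CD = ½ × 1.23 × 10.5² × 2.9 × 0.06729 = 13.2 N

D = 13.2 N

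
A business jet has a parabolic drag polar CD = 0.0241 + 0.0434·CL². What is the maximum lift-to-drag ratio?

For CD = CD0 + K·CL², (L/D)max occurs at CL* = √(CD0/K) and equals 1/(2√(K·CD0)).
(L/D)max = 1/(2√(0.0434 × 0.0241)) = 1/(2 × 0.03234) = 15.5

(L/D)max = 15.5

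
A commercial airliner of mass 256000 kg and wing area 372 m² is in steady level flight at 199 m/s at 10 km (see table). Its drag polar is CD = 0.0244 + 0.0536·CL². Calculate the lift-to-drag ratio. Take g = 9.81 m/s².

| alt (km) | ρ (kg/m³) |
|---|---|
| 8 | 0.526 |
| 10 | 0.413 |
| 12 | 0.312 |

L/D = 13.5

At 10 km, from the table: ρ = 0.413 kg/m³.
Weight W = mg = 256000 × 9.81 = 2.5114×10^6 N; in level flight L = W.
Dynamic pressure q = 0.5 × 0.413 × 199² = 8178 Pa.
Required CL = L/(qS) = 2.5114×10^6/(8178·372) = 0.8255.
CD = 0.0244 + 0.0536 × 0.8255² = 0.06093.
L/D = CL/CD = 0.8255 / 0.06093 = 13.5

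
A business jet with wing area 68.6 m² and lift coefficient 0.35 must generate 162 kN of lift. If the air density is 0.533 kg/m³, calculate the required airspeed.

v = 159 m/s

L = ½ρv²S·CL ⇒ v = √(2L/(ρ·S·CL))
v = √(2 × 1.62×10^5 / (0.533 × 68.6 × 0.35)) = √25320 = 159 m/s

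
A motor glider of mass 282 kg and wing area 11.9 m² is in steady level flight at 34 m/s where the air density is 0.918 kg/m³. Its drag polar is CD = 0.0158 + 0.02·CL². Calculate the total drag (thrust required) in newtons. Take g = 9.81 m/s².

Weight W = mg = 282 × 9.81 = 2766.4 N; in level flight L = W.
Dynamic pressure q = 0.5 × 0.918 × 34² = 530.6 Pa.
Required CL = L/(qS) = 2766.4/(530.6·11.9) = 0.4381.
CD = 0.0158 + 0.02 × 0.4381² = 0.01964.
D = q·S·CD = 530.6 × 11.9 × 0.01964 = 124 N

D = 124 N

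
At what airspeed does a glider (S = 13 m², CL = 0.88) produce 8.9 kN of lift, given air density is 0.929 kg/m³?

L = ½ρv²S·CL ⇒ v = √(2L/(ρ·S·CL))
v = √(2 × 8900 / (0.929 × 13 × 0.88)) = √1675 = 40.9 m/s

v = 40.9 m/s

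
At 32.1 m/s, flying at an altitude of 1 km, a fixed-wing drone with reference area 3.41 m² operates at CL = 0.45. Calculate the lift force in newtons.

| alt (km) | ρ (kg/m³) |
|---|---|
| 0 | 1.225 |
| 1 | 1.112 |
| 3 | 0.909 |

At 1 km, from the table: ρ = 1.112 kg/m³.
Dynamic pressure q = ½ρv² = ½ × 1.112 × 32.1² = 572.9 Pa.
L = q·S·CL = 572.9 × 3.41 × 0.45 = 879 N

L = 879 N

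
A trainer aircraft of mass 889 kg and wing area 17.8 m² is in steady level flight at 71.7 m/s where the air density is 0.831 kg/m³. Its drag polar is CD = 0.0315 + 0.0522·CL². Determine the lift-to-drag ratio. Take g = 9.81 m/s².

L/D = 6.7

Weight W = mg = 889 × 9.81 = 8721.1 N; in level flight L = W.
Dynamic pressure q = 0.5 × 0.831 × 71.7² = 2136 Pa.
Required CL = L/(qS) = 8721.1/(2136·17.8) = 0.2294.
CD = 0.0315 + 0.0522 × 0.2294² = 0.03425.
L/D = CL/CD = 0.2294 / 0.03425 = 6.7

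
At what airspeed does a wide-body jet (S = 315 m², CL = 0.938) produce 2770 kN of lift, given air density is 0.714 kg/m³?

v = 162 m/s

L = ½ρv²S·CL ⇒ v = √(2L/(ρ·S·CL))
v = √(2 × 2.77×10^6 / (0.714 × 315 × 0.938)) = √26260 = 162 m/s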